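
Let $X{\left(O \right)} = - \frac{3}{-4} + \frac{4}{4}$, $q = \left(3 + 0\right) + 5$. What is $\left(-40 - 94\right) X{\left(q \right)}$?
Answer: $- \frac{469}{2} \approx -234.5$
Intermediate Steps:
$q = 8$ ($q = 3 + 5 = 8$)
$X{\left(O \right)} = \frac{7}{4}$ ($X{\left(O \right)} = \left(-3\right) \left(- \frac{1}{4}\right) + 4 \cdot \frac{1}{4} = \frac{3}{4} + 1 = \frac{7}{4}$)
$\left(-40 - 94\right) X{\left(q \right)} = \left(-40 - 94\right) \frac{7}{4} = \left(-134\right) \frac{7}{4} = - \frac{469}{2}$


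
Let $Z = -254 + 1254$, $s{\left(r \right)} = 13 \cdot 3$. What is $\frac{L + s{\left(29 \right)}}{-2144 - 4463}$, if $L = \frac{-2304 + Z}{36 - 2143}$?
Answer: $- \frac{83477}{13920949} \approx -0.0059965$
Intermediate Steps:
$s{\left(r \right)} = 39$
$Z = 1000$
$L = \frac{1304}{2107}$ ($L = \frac{-2304 + 1000}{36 - 2143} = - \frac{1304}{-2107} = \left(-1304\right) \left(- \frac{1}{2107}\right) = \frac{1304}{2107} \approx 0.61889$)
$\frac{L + s{\left(29 \right)}}{-2144 - 4463} = \frac{\frac{1304}{2107} + 39}{-2144 - 4463} = \frac{83477}{2107 \left(-6607\right)} = \frac{83477}{2107} \left(- \frac{1}{6607}\right) = - \frac{83477}{13920949}$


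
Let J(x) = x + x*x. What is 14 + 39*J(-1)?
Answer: 14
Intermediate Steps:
J(x) = x + x**2
14 + 39*J(-1) = 14 + 39*(-(1 - 1)) = 14 + 39*(-1*0) = 14 + 39*0 = 14 + 0 = 14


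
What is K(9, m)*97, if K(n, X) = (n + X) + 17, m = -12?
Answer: 1358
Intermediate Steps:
K(n, X) = 17 + X + n (K(n, X) = (X + n) + 17 = 17 + X + n)
K(9, m)*97 = (17 - 12 + 9)*97 = 14*97 = 1358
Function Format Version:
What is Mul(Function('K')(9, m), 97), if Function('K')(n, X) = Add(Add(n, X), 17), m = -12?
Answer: 1358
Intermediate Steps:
Function('K')(n, X) = Add(17, X, n) (Function('K')(n, X) = Add(Add(X, n), 17) = Add(17, X, n))
Mul(Function('K')(9, m), 97) = Mul(Add(17, -12, 9), 97) = Mul(14, 97) = 1358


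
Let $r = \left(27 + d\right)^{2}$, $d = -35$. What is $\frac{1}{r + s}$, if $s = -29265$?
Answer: $- \frac{1}{29201} \approx -3.4245 \cdot 10^{-5}$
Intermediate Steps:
$r = 64$ ($r = \left(27 - 35\right)^{2} = \left(-8\right)^{2} = 64$)
$\frac{1}{r + s} = \frac{1}{64 - 29265} = \frac{1}{-29201} = - \frac{1}{29201}$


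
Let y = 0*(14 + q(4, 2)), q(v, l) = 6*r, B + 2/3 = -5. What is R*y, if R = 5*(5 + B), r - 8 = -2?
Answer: 0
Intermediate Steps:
B = -17/3 (B = -⅔ - 5 = -17/3 ≈ -5.6667)
r = 6 (r = 8 - 2 = 6)
q(v, l) = 36 (q(v, l) = 6*6 = 36)
y = 0 (y = 0*(14 + 36) = 0*50 = 0)
R = -10/3 (R = 5*(5 - 17/3) = 5*(-⅔) = -10/3 ≈ -3.3333)
R*y = -10/3*0 = 0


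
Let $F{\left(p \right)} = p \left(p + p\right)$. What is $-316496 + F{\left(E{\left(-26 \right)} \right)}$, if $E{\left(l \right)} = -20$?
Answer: $-315696$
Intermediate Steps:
$F{\left(p \right)} = 2 p^{2}$ ($F{\left(p \right)} = p 2 p = 2 p^{2}$)
$-316496 + F{\left(E{\left(-26 \right)} \right)} = -316496 + 2 \left(-20\right)^{2} = -316496 + 2 \cdot 400 = -316496 + 800 = -315696$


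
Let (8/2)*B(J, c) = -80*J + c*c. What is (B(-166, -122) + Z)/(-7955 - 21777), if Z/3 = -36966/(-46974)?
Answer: -13785618/58192957 ≈ -0.23689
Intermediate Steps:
B(J, c) = -20*J + c²/4 (B(J, c) = (-80*J + c*c)/4 = (-80*J + c²)/4 = (c² - 80*J)/4 = -20*J + c²/4)
Z = 18483/7829 (Z = 3*(-36966/(-46974)) = 3*(-36966*(-1/46974)) = 3*(6161/7829) = 18483/7829 ≈ 2.3608)
(B(-166, -122) + Z)/(-7955 - 21777) = ((-20*(-166) + (¼)*(-122)²) + 18483/7829)/(-7955 - 21777) = ((3320 + (¼)*14884) + 18483/7829)/(-29732) = ((3320 + 3721) + 18483/7829)*(-1/29732) = (7041 + 18483/7829)*(-1/29732) = (55142472/7829)*(-1/29732) = -13785618/58192957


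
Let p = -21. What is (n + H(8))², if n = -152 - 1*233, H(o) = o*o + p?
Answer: 116964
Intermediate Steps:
H(o) = -21 + o² (H(o) = o*o - 21 = o² - 21 = -21 + o²)
n = -385 (n = -152 - 233 = -385)
(n + H(8))² = (-385 + (-21 + 8²))² = (-385 + (-21 + 64))² = (-385 + 43)² = (-342)² = 116964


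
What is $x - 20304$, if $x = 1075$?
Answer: $-19229$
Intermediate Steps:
$x - 20304 = 1075 - 20304 = -19229$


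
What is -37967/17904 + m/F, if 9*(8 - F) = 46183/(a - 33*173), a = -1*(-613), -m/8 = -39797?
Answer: 261418467875191/7396052880 ≈ 35346.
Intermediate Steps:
m = 318376 (m = -8*(-39797) = 318376)
a = 613
F = 413095/45864 (F = 8 - 46183/(9*(613 - 33*173)) = 8 - 46183/(9*(613 - 1*5709)) = 8 - 46183/(9*(613 - 5709)) = 8 - 46183/(9*(-5096)) = 8 - 46183*(-1)/(9*5096) = 8 - ⅑*(-46183/5096) = 8 + 46183/45864 = 413095/45864 ≈ 9.0070)
-37967/17904 + m/F = -37967/17904 + 318376/(413095/45864) = -37967*1/17904 + 318376*(45864/413095) = -37967/17904 + 14601996864/413095 = 261418467875191/7396052880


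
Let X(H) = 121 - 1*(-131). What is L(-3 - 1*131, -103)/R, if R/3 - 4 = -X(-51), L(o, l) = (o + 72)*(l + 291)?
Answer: 47/3 ≈ 15.667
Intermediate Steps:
X(H) = 252 (X(H) = 121 + 131 = 252)
L(o, l) = (72 + o)*(291 + l)
R = -744 (R = 12 + 3*(-1*252) = 12 + 3*(-252) = 12 - 756 = -744)
L(-3 - 1*131, -103)/R = (20952 + 72*(-103) + 291*(-3 - 1*131) - 103*(-3 - 1*131))/(-744) = (20952 - 7416 + 291*(-3 - 131) - 103*(-3 - 131))*(-1/744) = (20952 - 7416 + 291*(-134) - 103*(-134))*(-1/744) = (20952 - 7416 - 38994 + 13802)*(-1/744) = -11656*(-1/744) = 47/3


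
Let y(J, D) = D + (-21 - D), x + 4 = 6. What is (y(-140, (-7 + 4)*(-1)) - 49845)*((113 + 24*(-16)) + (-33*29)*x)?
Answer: 108957210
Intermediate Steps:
x = 2 (x = -4 + 6 = 2)
y(J, D) = -21
(y(-140, (-7 + 4)*(-1)) - 49845)*((113 + 24*(-16)) + (-33*29)*x) = (-21 - 49845)*((113 + 24*(-16)) - 33*29*2) = -49866*((113 - 384) - 957*2) = -49866*(-271 - 1914) = -49866*(-2185) = 108957210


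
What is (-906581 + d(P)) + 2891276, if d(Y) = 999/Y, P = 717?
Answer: 474342438/239 ≈ 1.9847e+6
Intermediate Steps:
(-906581 + d(P)) + 2891276 = (-906581 + 999/717) + 2891276 = (-906581 + 999*(1/717)) + 2891276 = (-906581 + 333/239) + 2891276 = -216672526/239 + 2891276 = 474342438/239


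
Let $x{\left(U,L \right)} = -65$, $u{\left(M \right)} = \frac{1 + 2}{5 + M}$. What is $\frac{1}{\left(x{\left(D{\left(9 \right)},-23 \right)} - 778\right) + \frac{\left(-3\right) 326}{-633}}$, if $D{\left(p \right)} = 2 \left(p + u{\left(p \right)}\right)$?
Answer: $- \frac{211}{177547} \approx -0.0011884$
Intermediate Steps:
$u{\left(M \right)} = \frac{3}{5 + M}$
$D{\left(p \right)} = 2 p + \frac{6}{5 + p}$ ($D{\left(p \right)} = 2 \left(p + \frac{3}{5 + p}\right) = 2 p + \frac{6}{5 + p}$)
$\frac{1}{\left(x{\left(D{\left(9 \right)},-23 \right)} - 778\right) + \frac{\left(-3\right) 326}{-633}} = \frac{1}{\left(-65 - 778\right) + \frac{\left(-3\right) 326}{-633}} = \frac{1}{\left(-65 - 778\right) - - \frac{326}{211}} = \frac{1}{-843 + \frac{326}{211}} = \frac{1}{- \frac{177547}{211}} = - \frac{211}{177547}$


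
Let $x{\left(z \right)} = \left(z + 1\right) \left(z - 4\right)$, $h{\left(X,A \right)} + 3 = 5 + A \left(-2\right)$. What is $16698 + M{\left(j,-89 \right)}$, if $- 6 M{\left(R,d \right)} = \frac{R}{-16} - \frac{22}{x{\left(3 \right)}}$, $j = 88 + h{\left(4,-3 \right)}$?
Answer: $\frac{200377}{12} \approx 16698.0$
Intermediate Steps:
$h{\left(X,A \right)} = 2 - 2 A$ ($h{\left(X,A \right)} = -3 + \left(5 + A \left(-2\right)\right) = -3 - \left(-5 + 2 A\right) = 2 - 2 A$)
$x{\left(z \right)} = \left(1 + z\right) \left(-4 + z\right)$
$j = 96$ ($j = 88 + \left(2 - -6\right) = 88 + \left(2 + 6\right) = 88 + 8 = 96$)
$M{\left(R,d \right)} = - \frac{11}{12} + \frac{R}{96}$ ($M{\left(R,d \right)} = - \frac{\frac{R}{-16} - \frac{22}{-4 + 3^{2} - 9}}{6} = - \frac{R \left(- \frac{1}{16}\right) - \frac{22}{-4 + 9 - 9}}{6} = - \frac{- \frac{R}{16} - \frac{22}{-4}}{6} = - \frac{- \frac{R}{16} - - \frac{11}{2}}{6} = - \frac{- \frac{R}{16} + \frac{11}{2}}{6} = - \frac{\frac{11}{2} - \frac{R}{16}}{6} = - \frac{11}{12} + \frac{R}{96}$)
$16698 + M{\left(j,-89 \right)} = 16698 + \left(- \frac{11}{12} + \frac{1}{96} \cdot 96\right) = 16698 + \left(- \frac{11}{12} + 1\right) = 16698 + \frac{1}{12} = \frac{200377}{12}$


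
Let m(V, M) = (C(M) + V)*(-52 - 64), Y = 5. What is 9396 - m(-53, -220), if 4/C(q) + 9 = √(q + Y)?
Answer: 119654/37 - 58*I*√215/37 ≈ 3233.9 - 22.985*I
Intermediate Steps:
C(q) = 4/(-9 + √(5 + q)) (C(q) = 4/(-9 + √(q + 5)) = 4/(-9 + √(5 + q)))
m(V, M) = -464/(-9 + √(5 + M)) - 116*V (m(V, M) = (4/(-9 + √(5 + M)) + V)*(-52 - 64) = (V + 4/(-9 + √(5 + M)))*(-116) = -464/(-9 + √(5 + M)) - 116*V)
9396 - m(-53, -220) = 9396 - 116*(-4 - 1*(-53)*(-9 + √(5 - 220)))/(-9 + √(5 - 220)) = 9396 - 116*(-4 - 1*(-53)*(-9 + √(-215)))/(-9 + √(-215)) = 9396 - 116*(-4 - 1*(-53)*(-9 + I*√215))/(-9 + I*√215) = 9396 - 116*(-4 + (-477 + 53*I*√215))/(-9 + I*√215) = 9396 - 116*(-481 + 53*I*√215)/(-9 + I*√215)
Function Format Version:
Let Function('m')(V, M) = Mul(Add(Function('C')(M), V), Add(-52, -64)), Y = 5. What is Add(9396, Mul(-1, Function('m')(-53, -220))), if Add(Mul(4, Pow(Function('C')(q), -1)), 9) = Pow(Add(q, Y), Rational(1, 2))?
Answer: Add(Rational(119654, 37), Mul(Rational(-58, 37), I, Pow(215, Rational(1, 2)))) ≈ Add(3233.9, Mul(-22.985, I))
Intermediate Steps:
Function('C')(q) = Mul(4, Pow(Add(-9, Pow(Add(5, q), Rational(1, 2))), -1)) (Function('C')(q) = Mul(4, Pow(Add(-9, Pow(Add(q, 5), Rational(1, 2))), -1)) = Mul(4, Pow(Add(-9, Pow(Add(5, q), Rational(1, 2))), -1)))
Function('m')(V, M) = Add(Mul(-464, Pow(Add(-9, Pow(Add(5, M), Rational(1, 2))), -1)), Mul(-116, V)) (Function('m')(V, M) = Mul(Add(Mul(4, Pow(Add(-9, Pow(Add(5, M), Rational(1, 2))), -1)), V), Add(-52, -64)) = Mul(Add(V, Mul(4, Pow(Add(-9, Pow(Add(5, M), Rational(1, 2))), -1))), -116) = Add(Mul(-464, Pow(Add(-9, Pow(Add(5, M), Rational(1, 2))), -1)), Mul(-116, V)))
Add(9396, Mul(-1, Function('m')(-53, -220))) = Add(9396, Mul(-1, Mul(116, Pow(Add(-9, Pow(Add(5, -220), Rational(1, 2))), -1), Add(-4, Mul(-1, -53, Add(-9, Pow(Add(5, -220), Rational(1, 2)))))))) = Add(9396, Mul(-1, Mul(116, Pow(Add(-9, Pow(-215, Rational(1, 2))), -1), Add(-4, Mul(-1, -53, Add(-9, Pow(-215, Rational(1, 2)))))))) = Add(9396, Mul(-1, Mul(116, Pow(Add(-9, Mul(I, Pow(215, Rational(1, 2)))), -1), Add(-4, Mul(-1, -53, Add(-9, Mul(I, Pow(215, Rational(1, 2))))))))) = Add(9396, Mul(-1, Mul(116, Pow(Add(-9, Mul(I, Pow(215, Rational(1, 2)))), -1), Add(-4, Add(-477, Mul(53, I, Pow(215, Rational(1, 2)))))))) = Add(9396, Mul(-1, Mul(116, Pow(Add(-9, Mul(I, Pow(215, Rational(1, 2)))), -1), Add(-481, Mul(53, I, Pow(215, Rational(1, 2))))))) = Add(9396, Mul(-116, Pow(Add(-9, Mul(I, Pow(215, Rational(1, 2)))), -1), Add(-481, Mul(53, I, Pow(215, Rational(1, 2))))))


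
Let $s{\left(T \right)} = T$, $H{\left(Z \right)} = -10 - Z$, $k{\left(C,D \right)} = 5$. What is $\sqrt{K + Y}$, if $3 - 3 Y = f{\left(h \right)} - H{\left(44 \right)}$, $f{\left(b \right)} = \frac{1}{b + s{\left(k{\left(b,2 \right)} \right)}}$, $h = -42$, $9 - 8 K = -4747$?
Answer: $\frac{\sqrt{28461954}}{222} \approx 24.031$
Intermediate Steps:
$K = \frac{1189}{2}$ ($K = \frac{9}{8} - - \frac{4747}{8} = \frac{9}{8} + \frac{4747}{8} = \frac{1189}{2} \approx 594.5$)
$f{\left(b \right)} = \frac{1}{5 + b}$ ($f{\left(b \right)} = \frac{1}{b + 5} = \frac{1}{5 + b}$)
$Y = - \frac{1886}{111}$ ($Y = 1 - \frac{\frac{1}{5 - 42} - \left(-10 - 44\right)}{3} = 1 - \frac{\frac{1}{-37} - \left(-10 - 44\right)}{3} = 1 - \frac{- \frac{1}{37} - -54}{3} = 1 - \frac{- \frac{1}{37} + 54}{3} = 1 - \frac{1997}{111} = - \frac{1886}{111} \approx -16.991$)
$\sqrt{K + Y} = \sqrt{\frac{1189}{2} - \frac{1886}{111}} = \sqrt{\frac{128207}{222}} = \frac{\sqrt{28461954}}{222}$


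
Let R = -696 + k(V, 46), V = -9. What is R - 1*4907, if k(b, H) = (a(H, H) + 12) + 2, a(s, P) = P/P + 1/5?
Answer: -27939/5 ≈ -5587.8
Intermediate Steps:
a(s, P) = 6/5 (a(s, P) = 1 + 1*(⅕) = 1 + ⅕ = 6/5)
k(b, H) = 76/5 (k(b, H) = (6/5 + 12) + 2 = 66/5 + 2 = 76/5)
R = -3404/5 (R = -696 + 76/5 = -3404/5 ≈ -680.80)
R - 1*4907 = -3404/5 - 1*4907 = -3404/5 - 4907 = -27939/5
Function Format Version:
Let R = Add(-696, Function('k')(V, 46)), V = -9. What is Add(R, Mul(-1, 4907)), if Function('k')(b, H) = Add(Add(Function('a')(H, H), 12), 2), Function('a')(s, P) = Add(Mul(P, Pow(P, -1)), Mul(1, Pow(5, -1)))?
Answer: Rational(-27939, 5) ≈ -5587.8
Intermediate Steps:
Function('a')(s, P) = Rational(6, 5) (Function('a')(s, P) = Add(1, Mul(1, Rational(1, 5))) = Add(1, Rational(1, 5)) = Rational(6, 5))
Function('k')(b, H) = Rational(76, 5) (Function('k')(b, H) = Add(Add(Rational(6, 5), 12), 2) = Add(Rational(66, 5), 2) = Rational(76, 5))
R = Rational(-3404, 5) (R = Add(-696, Rational(76, 5)) = Rational(-3404, 5) ≈ -680.80)
Add(R, Mul(-1, 4907)) = Add(Rational(-3404, 5), Mul(-1, 4907)) = Add(Rational(-3404, 5), -4907) = Rational(-27939, 5)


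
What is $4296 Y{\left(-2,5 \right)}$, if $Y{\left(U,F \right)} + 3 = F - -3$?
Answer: $21480$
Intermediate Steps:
$Y{\left(U,F \right)} = F$ ($Y{\left(U,F \right)} = -3 + \left(F - -3\right) = -3 + \left(F + 3\right) = -3 + \left(3 + F\right) = F$)
$4296 Y{\left(-2,5 \right)} = 4296 \cdot 5 = 21480$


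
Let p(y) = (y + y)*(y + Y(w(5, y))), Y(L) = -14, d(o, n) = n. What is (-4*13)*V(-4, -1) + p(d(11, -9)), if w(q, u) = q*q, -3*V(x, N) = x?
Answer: 1034/3 ≈ 344.67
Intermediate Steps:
V(x, N) = -x/3
w(q, u) = q²
p(y) = 2*y*(-14 + y) (p(y) = (y + y)*(y - 14) = (2*y)*(-14 + y) = 2*y*(-14 + y))
(-4*13)*V(-4, -1) + p(d(11, -9)) = (-4*13)*(-⅓*(-4)) + 2*(-9)*(-14 - 9) = -52*4/3 + 2*(-9)*(-23) = -208/3 + 414 = 1034/3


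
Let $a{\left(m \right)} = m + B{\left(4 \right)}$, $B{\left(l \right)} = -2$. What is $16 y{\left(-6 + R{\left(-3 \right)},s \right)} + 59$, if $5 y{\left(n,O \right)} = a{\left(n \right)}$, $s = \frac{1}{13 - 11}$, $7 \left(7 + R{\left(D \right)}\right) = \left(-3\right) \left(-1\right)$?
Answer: $\frac{433}{35} \approx 12.371$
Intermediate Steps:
$R{\left(D \right)} = - \frac{46}{7}$ ($R{\left(D \right)} = -7 + \frac{\left(-3\right) \left(-1\right)}{7} = -7 + \frac{1}{7} \cdot 3 = -7 + \frac{3}{7} = - \frac{46}{7}$)
$s = \frac{1}{2} \approx 0.5$
$a{\left(m \right)} = -2 + m$ ($a{\left(m \right)} = m - 2 = -2 + m$)
$y{\left(n,O \right)} = - \frac{2}{5} + \frac{n}{5}$ ($y{\left(n,O \right)} = \frac{-2 + n}{5} = - \frac{2}{5} + \frac{n}{5}$)
$16 y{\left(-6 + R{\left(-3 \right)},s \right)} + 59 = 16 \left(- \frac{2}{5} + \frac{-6 - \frac{46}{7}}{5}\right) + 59 = 16 \left(- \frac{2}{5} + \frac{1}{5} \left(- \frac{88}{7}\right)\right) + 59 = 16 \left(- \frac{2}{5} - \frac{88}{35}\right) + 59 = 16 \left(- \frac{102}{35}\right) + 59 = - \frac{1632}{35} + 59 = \frac{433}{35}$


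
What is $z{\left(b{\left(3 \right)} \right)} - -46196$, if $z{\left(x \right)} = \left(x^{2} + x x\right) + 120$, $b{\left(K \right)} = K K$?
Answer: $46478$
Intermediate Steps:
$b{\left(K \right)} = K^{2}$
$z{\left(x \right)} = 120 + 2 x^{2}$ ($z{\left(x \right)} = \left(x^{2} + x^{2}\right) + 120 = 2 x^{2} + 120 = 120 + 2 x^{2}$)
$z{\left(b{\left(3 \right)} \right)} - -46196 = \left(120 + 2 \left(3^{2}\right)^{2}\right) - -46196 = \left(120 + 2 \cdot 9^{2}\right) + 46196 = \left(120 + 2 \cdot 81\right) + 46196 = \left(120 + 162\right) + 46196 = 282 + 46196 = 46478$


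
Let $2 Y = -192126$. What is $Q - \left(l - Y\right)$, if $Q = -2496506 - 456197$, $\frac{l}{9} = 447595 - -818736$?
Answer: $-14445745$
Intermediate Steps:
$l = 11396979$ ($l = 9 \left(447595 - -818736\right) = 9 \left(447595 + 818736\right) = 9 \cdot 1266331 = 11396979$)
$Y = -96063$ ($Y = \frac{1}{2} \left(-192126\right) = -96063$)
$Q = -2952703$ ($Q = -2496506 + \left(-661456 + 205259\right) = -2496506 - 456197 = -2952703$)
$Q - \left(l - Y\right) = -2952703 - \left(11396979 - -96063\right) = -2952703 - \left(11396979 + 96063\right) = -2952703 - 11493042 = -14445745$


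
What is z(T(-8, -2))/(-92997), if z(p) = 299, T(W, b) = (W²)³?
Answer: -299/92997 ≈ -0.0032152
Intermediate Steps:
T(W, b) = W⁶
z(T(-8, -2))/(-92997) = 299/(-92997) = 299*(-1/92997) = -299/92997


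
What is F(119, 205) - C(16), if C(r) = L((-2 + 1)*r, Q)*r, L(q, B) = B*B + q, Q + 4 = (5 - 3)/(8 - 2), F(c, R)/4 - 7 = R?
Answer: 8000/9 ≈ 888.89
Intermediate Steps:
F(c, R) = 28 + 4*R
Q = -11/3 (Q = -4 + (5 - 3)/(8 - 2) = -4 + 2/6 = -4 + 2*(1/6) = -4 + 1/3 = -11/3 ≈ -3.6667)
L(q, B) = q + B**2 (L(q, B) = B**2 + q = q + B**2)
C(r) = r*(121/9 - r) (C(r) = ((-2 + 1)*r + (-11/3)**2)*r = (-r + 121/9)*r = (121/9 - r)*r = r*(121/9 - r))
F(119, 205) - C(16) = (28 + 4*205) - 16*(121 - 9*16)/9 = (28 + 820) - 16*(121 - 144)/9 = 848 - 16*(-23)/9 = 848 - 1*(-368/9) = 848 + 368/9 = 8000/9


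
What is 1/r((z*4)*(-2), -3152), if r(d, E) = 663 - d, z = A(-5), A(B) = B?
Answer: 1/623 ≈ 0.0016051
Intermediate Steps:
z = -5
1/r((z*4)*(-2), -3152) = 1/(663 - (-5*4)*(-2)) = 1/(663 - (-20)*(-2)) = 1/(663 - 1*40) = 1/(663 - 40) = 1/623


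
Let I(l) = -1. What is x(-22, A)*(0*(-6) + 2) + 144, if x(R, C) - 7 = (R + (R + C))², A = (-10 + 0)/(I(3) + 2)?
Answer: 5990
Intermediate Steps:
A = -10 (A = (-10 + 0)/(-1 + 2) = -10/1 = -10*1 = -10)
x(R, C) = 7 + (C + 2*R)² (x(R, C) = 7 + (R + (R + C))² = 7 + (R + (C + R))² = 7 + (C + 2*R)²)
x(-22, A)*(0*(-6) + 2) + 144 = (7 + (-10 + 2*(-22))²)*(0*(-6) + 2) + 144 = (7 + (-10 - 44)²)*(0 + 2) + 144 = (7 + (-54)²)*2 + 144 = (7 + 2916)*2 + 144 = 2923*2 + 144 = 5846 + 144 = 5990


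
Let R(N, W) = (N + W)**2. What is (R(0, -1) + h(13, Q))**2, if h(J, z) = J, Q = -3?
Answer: 196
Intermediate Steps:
(R(0, -1) + h(13, Q))**2 = ((0 - 1)**2 + 13)**2 = ((-1)**2 + 13)**2 = (1 + 13)**2 = 14**2 = 196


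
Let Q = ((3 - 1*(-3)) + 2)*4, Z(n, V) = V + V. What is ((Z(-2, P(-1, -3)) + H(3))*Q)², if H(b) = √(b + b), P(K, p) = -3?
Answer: 43008 - 12288*√6 ≈ 12909.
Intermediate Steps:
H(b) = √2*√b (H(b) = √(2*b) = √2*√b)
Z(n, V) = 2*V
Q = 32 (Q = ((3 + 3) + 2)*4 = (6 + 2)*4 = 8*4 = 32)
((Z(-2, P(-1, -3)) + H(3))*Q)² = ((2*(-3) + √2*√3)*32)² = ((-6 + √6)*32)² = (-192 + 32*√6)²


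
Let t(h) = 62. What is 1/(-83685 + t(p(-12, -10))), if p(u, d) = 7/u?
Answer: -1/83623 ≈ -1.1958e-5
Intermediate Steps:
1/(-83685 + t(p(-12, -10))) = 1/(-83685 + 62) = 1/(-83623) = -1/83623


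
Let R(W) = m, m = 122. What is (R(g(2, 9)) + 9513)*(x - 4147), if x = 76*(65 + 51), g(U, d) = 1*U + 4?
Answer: 44985815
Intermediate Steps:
g(U, d) = 4 + U (g(U, d) = U + 4 = 4 + U)
x = 8816 (x = 76*116 = 8816)
R(W) = 122
(R(g(2, 9)) + 9513)*(x - 4147) = (122 + 9513)*(8816 - 4147) = 9635*4669 = 44985815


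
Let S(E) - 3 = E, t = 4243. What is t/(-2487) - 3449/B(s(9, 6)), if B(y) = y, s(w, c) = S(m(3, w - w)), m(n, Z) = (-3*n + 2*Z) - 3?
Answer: 2846492/7461 ≈ 381.52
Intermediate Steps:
m(n, Z) = -3 - 3*n + 2*Z
S(E) = 3 + E
s(w, c) = -9 (s(w, c) = 3 + (-3 - 3*3 + 2*(w - w)) = 3 + (-3 - 9 + 2*0) = 3 + (-3 - 9 + 0) = 3 - 12 = -9)
t/(-2487) - 3449/B(s(9, 6)) = 4243/(-2487) - 3449/(-9) = 4243*(-1/2487) - 3449*(-⅑) = -4243/2487 + 3449/9 = 2846492/7461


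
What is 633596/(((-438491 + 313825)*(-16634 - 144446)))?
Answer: 158399/5020299820 ≈ 3.1552e-5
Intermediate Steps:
633596/(((-438491 + 313825)*(-16634 - 144446))) = 633596/((-124666*(-161080))) = 633596/20081199280 = 633596*(1/20081199280) = 158399/5020299820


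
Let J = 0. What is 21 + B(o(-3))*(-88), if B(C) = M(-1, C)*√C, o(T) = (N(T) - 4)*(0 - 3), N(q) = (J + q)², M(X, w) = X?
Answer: 21 + 88*I*√15 ≈ 21.0 + 340.82*I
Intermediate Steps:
N(q) = q² (N(q) = (0 + q)² = q²)
o(T) = 12 - 3*T² (o(T) = (T² - 4)*(0 - 3) = (-4 + T²)*(-3) = 12 - 3*T²)
B(C) = -√C
21 + B(o(-3))*(-88) = 21 - √(12 - 3*(-3)²)*(-88) = 21 - √(12 - 3*9)*(-88) = 21 - √(12 - 27)*(-88) = 21 - √(-15)*(-88) = 21 - I*√15*(-88) = 21 + 88*I*√15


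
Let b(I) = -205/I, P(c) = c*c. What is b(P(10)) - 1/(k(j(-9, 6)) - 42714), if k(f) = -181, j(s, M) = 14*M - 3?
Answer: -70347/34316 ≈ -2.0500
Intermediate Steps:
P(c) = c²
j(s, M) = -3 + 14*M
b(P(10)) - 1/(k(j(-9, 6)) - 42714) = -205/(10²) - 1/(-181 - 42714) = -205/100 - 1/(-42895) = -205*1/100 - 1*(-1/42895) = -41/20 + 1/42895 = -70347/34316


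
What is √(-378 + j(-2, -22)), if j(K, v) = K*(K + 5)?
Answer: 8*I*√6 ≈ 19.596*I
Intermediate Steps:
j(K, v) = K*(5 + K)
√(-378 + j(-2, -22)) = √(-378 - 2*(5 - 2)) = √(-378 - 2*3) = √(-378 - 6) = √(-384) = 8*I*√6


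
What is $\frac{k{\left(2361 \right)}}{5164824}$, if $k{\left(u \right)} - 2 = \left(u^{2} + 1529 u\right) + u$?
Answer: $\frac{1312379}{737832} \approx 1.7787$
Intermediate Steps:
$k{\left(u \right)} = 2 + u^{2} + 1530 u$ ($k{\left(u \right)} = 2 + \left(\left(u^{2} + 1529 u\right) + u\right) = 2 + \left(u^{2} + 1530 u\right) = 2 + u^{2} + 1530 u$)
$\frac{k{\left(2361 \right)}}{5164824} = \frac{2 + 2361^{2} + 1530 \cdot 2361}{5164824} = \left(2 + 5574321 + 3612330\right) \frac{1}{5164824} = 9186653 \cdot \frac{1}{5164824} = \frac{1312379}{737832}$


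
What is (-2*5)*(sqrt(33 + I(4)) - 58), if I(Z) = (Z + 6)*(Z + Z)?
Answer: 580 - 10*sqrt(113) ≈ 473.70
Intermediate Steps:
I(Z) = 2*Z*(6 + Z) (I(Z) = (6 + Z)*(2*Z) = 2*Z*(6 + Z))
(-2*5)*(sqrt(33 + I(4)) - 58) = (-2*5)*(sqrt(33 + 2*4*(6 + 4)) - 58) = -10*(sqrt(33 + 2*4*10) - 58) = -10*(sqrt(33 + 80) - 58) = -10*(sqrt(113) - 58) = -10*(-58 + sqrt(113)) = 580 - 10*sqrt(113)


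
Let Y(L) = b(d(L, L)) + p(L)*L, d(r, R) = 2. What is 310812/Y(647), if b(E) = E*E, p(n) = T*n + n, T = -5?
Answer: -25901/139536 ≈ -0.18562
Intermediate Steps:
p(n) = -4*n (p(n) = -5*n + n = -4*n)
b(E) = E²
Y(L) = 4 - 4*L² (Y(L) = 2² + (-4*L)*L = 4 - 4*L²)
310812/Y(647) = 310812/(4 - 4*647²) = 310812/(4 - 4*418609) = 310812/(4 - 1674436) = 310812/(-1674432) = 310812*(-1/1674432) = -25901/139536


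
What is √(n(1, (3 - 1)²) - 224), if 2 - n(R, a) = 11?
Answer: I*√233 ≈ 15.264*I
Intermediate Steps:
n(R, a) = -9 (n(R, a) = 2 - 1*11 = 2 - 11 = -9)
√(n(1, (3 - 1)²) - 224) = √(-9 - 224) = √(-233) = I*√233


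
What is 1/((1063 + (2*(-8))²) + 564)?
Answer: 1/1883 ≈ 0.00053107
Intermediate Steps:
1/((1063 + (2*(-8))²) + 564) = 1/((1063 + (-16)²) + 564) = 1/((1063 + 256) + 564) = 1/(1319 + 564) = 1/1883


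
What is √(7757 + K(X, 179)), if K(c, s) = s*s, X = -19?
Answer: 3*√4422 ≈ 199.49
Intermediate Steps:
K(c, s) = s²
√(7757 + K(X, 179)) = √(7757 + 179²) = √(7757 + 32041) = √39798 = 3*√4422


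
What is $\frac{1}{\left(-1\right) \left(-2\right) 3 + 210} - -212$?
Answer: $\frac{45793}{216} \approx 212.0$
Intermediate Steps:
$\frac{1}{\left(-1\right) \left(-2\right) 3 + 210} - -212 = \frac{1}{2 \cdot 3 + 210} + 212 = \frac{1}{6 + 210} + 212 = \frac{1}{216} + 212 = \frac{45793}{216}$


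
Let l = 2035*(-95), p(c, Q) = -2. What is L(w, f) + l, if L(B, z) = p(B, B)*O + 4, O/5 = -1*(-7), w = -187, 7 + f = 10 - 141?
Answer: -193391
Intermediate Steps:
f = -138 (f = -7 + (10 - 141) = -7 - 131 = -138)
O = 35 (O = 5*(-1*(-7)) = 5*7 = 35)
l = -193325
L(B, z) = -66 (L(B, z) = -2*35 + 4 = -70 + 4 = -66)
L(w, f) + l = -66 - 193325 = -193391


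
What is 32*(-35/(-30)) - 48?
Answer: -32/3 ≈ -10.667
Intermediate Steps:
32*(-35/(-30)) - 48 = 32*(-35*(-1/30)) - 48 = 32*(7/6) - 48 = 112/3 - 48 = -32/3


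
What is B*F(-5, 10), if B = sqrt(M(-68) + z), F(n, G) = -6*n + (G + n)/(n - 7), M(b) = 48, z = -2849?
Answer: 355*I*sqrt(2801)/12 ≈ 1565.7*I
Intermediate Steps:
F(n, G) = -6*n + (G + n)/(-7 + n)
B = I*sqrt(2801) (B = sqrt(48 - 2849) = sqrt(-2801) = I*sqrt(2801) ≈ 52.924*I)
B*F(-5, 10) = (I*sqrt(2801))*((10 - 6*(-5)**2 + 43*(-5))/(-7 - 5)) = (I*sqrt(2801))*((10 - 6*25 - 215)/(-12)) = (I*sqrt(2801))*(-(10 - 150 - 215)/12) = (I*sqrt(2801))*(-1/12*(-355)) = (I*sqrt(2801))*(355/12) = 355*I*sqrt(2801)/12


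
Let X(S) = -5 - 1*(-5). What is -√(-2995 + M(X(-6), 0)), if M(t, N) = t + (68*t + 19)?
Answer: -4*I*√186 ≈ -54.553*I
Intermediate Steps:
X(S) = 0 (X(S) = -5 + 5 = 0)
M(t, N) = 19 + 69*t (M(t, N) = t + (19 + 68*t) = 19 + 69*t)
-√(-2995 + M(X(-6), 0)) = -√(-2995 + (19 + 69*0)) = -√(-2995 + (19 + 0)) = -√(-2995 + 19) = -√(-2976) = -4*I*√186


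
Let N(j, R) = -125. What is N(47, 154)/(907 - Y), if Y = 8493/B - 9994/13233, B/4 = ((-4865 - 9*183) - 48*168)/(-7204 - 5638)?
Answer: 48221052000/371459208449 ≈ 0.12982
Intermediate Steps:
B = 29152/6421 (B = 4*(((-4865 - 9*183) - 48*168)/(-7204 - 5638)) = 4*(((-4865 - 1647) - 8064)/(-12842)) = 4*((-6512 - 8064)*(-1/12842)) = 4*(-14576*(-1/12842)) = 4*(7288/6421) = 29152/6421 ≈ 4.5401)
Y = 721351161761/385768416 (Y = 8493/(29152/6421) - 9994/13233 = 8493*(6421/29152) - 9994*1/13233 = 54533553/29152 - 9994/13233 = 721351161761/385768416 ≈ 1869.9)
N(47, 154)/(907 - Y) = -125/(907 - 1*721351161761/385768416) = -125/(907 - 721351161761/385768416) = -125/(-371459208449/385768416) = -125*(-385768416/371459208449) = 48221052000/371459208449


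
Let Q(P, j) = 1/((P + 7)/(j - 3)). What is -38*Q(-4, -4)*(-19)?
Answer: -5054/3 ≈ -1684.7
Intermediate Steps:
Q(P, j) = (-3 + j)/(7 + P) (Q(P, j) = 1/((7 + P)/(-3 + j)) = (-3 + j)/(7 + P))
-38*Q(-4, -4)*(-19) = -38*(-3 - 4)/(7 - 4)*(-19) = -38*(-7)/3*(-19) = -38*(-7/3)*(-19) = (266/3)*(-19) = -5054/3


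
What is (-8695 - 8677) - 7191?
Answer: -24563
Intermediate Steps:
(-8695 - 8677) - 7191 = -17372 - 7191 = -24563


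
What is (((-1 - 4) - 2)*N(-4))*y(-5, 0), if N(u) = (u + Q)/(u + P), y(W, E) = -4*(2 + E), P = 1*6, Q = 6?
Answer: 56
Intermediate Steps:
P = 6
y(W, E) = -8 - 4*E
N(u) = 1 (N(u) = (u + 6)/(u + 6) = (6 + u)/(6 + u) = 1)
(((-1 - 4) - 2)*N(-4))*y(-5, 0) = (((-1 - 4) - 2)*1)*(-8 - 4*0) = ((-5 - 2)*1)*(-8 + 0) = -7*1*(-8) = -7*(-8) = 56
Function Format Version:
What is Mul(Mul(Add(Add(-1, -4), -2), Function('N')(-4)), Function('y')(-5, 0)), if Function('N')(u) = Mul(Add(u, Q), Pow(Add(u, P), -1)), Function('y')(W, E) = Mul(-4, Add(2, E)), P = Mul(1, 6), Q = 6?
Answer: 56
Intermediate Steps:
P = 6
Function('y')(W, E) = Add(-8, Mul(-4, E))
Function('N')(u) = 1 (Function('N')(u) = Mul(Add(u, 6), Pow(Add(u, 6), -1)) = Mul(Add(6, u), Pow(Add(6, u), -1)) = 1)
Mul(Mul(Add(Add(-1, -4), -2), Function('N')(-4)), Function('y')(-5, 0)) = Mul(Mul(Add(Add(-1, -4), -2), 1), Add(-8, Mul(-4, 0))) = Mul(Mul(Add(-5, -2), 1), Add(-8, 0)) = Mul(Mul(-7, 1), -8) = Mul(-7, -8) = 56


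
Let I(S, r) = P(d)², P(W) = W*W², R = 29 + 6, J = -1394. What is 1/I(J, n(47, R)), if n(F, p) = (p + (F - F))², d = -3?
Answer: 1/729 ≈ 0.0013717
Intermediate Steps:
R = 35
P(W) = W³
n(F, p) = p² (n(F, p) = (p + 0)² = p²)
I(S, r) = 729 (I(S, r) = ((-3)³)² = (-27)² = 729)
1/I(J, n(47, R)) = 1/729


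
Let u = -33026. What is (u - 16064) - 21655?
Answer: -70745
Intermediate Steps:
(u - 16064) - 21655 = (-33026 - 16064) - 21655 = -49090 - 21655 = -70745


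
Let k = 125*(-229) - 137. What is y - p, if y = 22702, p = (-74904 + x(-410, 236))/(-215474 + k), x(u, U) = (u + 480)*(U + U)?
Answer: 1386150952/61059 ≈ 22702.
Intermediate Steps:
x(u, U) = 2*U*(480 + u) (x(u, U) = (480 + u)*(2*U) = 2*U*(480 + u))
k = -28762 (k = -28625 - 137 = -28762)
p = 10466/61059 (p = (-74904 + 2*236*(480 - 410))/(-215474 - 28762) = (-74904 + 2*236*70)/(-244236) = (-74904 + 33040)*(-1/244236) = -41864*(-1/244236) = 10466/61059 ≈ 0.17141)
y - p = 22702 - 1*10466/61059 = 22702 - 10466/61059 = 1386150952/61059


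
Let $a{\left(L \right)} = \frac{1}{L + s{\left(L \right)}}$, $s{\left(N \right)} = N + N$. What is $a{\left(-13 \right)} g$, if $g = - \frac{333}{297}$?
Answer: $\frac{37}{1287} \approx 0.028749$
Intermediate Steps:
$s{\left(N \right)} = 2 N$
$a{\left(L \right)} = \frac{1}{3 L}$ ($a{\left(L \right)} = \frac{1}{L + 2 L} = \frac{1}{3 L}$)
$g = - \frac{37}{33}$ ($g = \left(-333\right) \frac{1}{297} = - \frac{37}{33} \approx -1.1212$)
$a{\left(-13 \right)} g = \frac{1}{3 \left(-13\right)} \left(- \frac{37}{33}\right) = \frac{1}{3} \left(- \frac{1}{13}\right) \left(- \frac{37}{33}\right) = \left(- \frac{1}{39}\right) \left(- \frac{37}{33}\right) = \frac{37}{1287}$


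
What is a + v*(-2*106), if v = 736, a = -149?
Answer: -156181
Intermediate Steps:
a + v*(-2*106) = -149 + 736*(-2*106) = -149 + 736*(-212) = -149 - 156032 = -156181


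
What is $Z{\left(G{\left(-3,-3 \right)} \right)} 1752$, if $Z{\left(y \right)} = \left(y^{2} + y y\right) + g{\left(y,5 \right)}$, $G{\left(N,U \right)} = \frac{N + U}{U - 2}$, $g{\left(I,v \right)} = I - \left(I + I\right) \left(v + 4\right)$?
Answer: $- \frac{767376}{25} \approx -30695.0$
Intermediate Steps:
$g{\left(I,v \right)} = I - 2 I \left(4 + v\right)$
$G{\left(N,U \right)} = \frac{N + U}{-2 + U}$
$Z{\left(y \right)} = - 17 y + 2 y^{2}$ ($Z{\left(y \right)} = \left(y^{2} + y y\right) - y \left(7 + 2 \cdot 5\right) = \left(y^{2} + y^{2}\right) - y \left(7 + 10\right) = 2 y^{2} - y 17 = 2 y^{2} - 17 y = - 17 y + 2 y^{2}$)
$Z{\left(G{\left(-3,-3 \right)} \right)} 1752 = \frac{-3 - 3}{-2 - 3} \left(-17 + 2 \frac{-3 - 3}{-2 - 3}\right) 1752 = \frac{1}{-5} \left(-6\right) \left(-17 + 2 \frac{1}{-5} \left(-6\right)\right) 1752 = \left(- \frac{1}{5}\right) \left(-6\right) \left(-17 + 2 \left(\left(- \frac{1}{5}\right) \left(-6\right)\right)\right) 1752 = \frac{6 \left(-17 + 2 \cdot \frac{6}{5}\right)}{5} \cdot 1752 = \frac{6 \left(-17 + \frac{12}{5}\right)}{5} \cdot 1752 = \frac{6}{5} \left(- \frac{73}{5}\right) 1752 = \left(- \frac{438}{25}\right) 1752 = - \frac{767376}{25}$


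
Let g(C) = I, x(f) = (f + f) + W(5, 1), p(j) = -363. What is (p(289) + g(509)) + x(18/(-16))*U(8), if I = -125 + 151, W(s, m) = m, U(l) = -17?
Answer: -1263/4 ≈ -315.75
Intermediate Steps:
x(f) = 1 + 2*f (x(f) = (f + f) + 1 = 2*f + 1 = 1 + 2*f)
I = 26
g(C) = 26
(p(289) + g(509)) + x(18/(-16))*U(8) = (-363 + 26) + (1 + 2*(18/(-16)))*(-17) = -337 + (1 + 2*(18*(-1/16)))*(-17) = -337 + (1 + 2*(-9/8))*(-17) = -337 + (1 - 9/4)*(-17) = -337 - 5/4*(-17) = -337 + 85/4 = -1263/4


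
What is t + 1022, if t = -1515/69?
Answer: 23001/23 ≈ 1000.0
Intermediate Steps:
t = -505/23 (t = -1515*1/69 = -505/23 ≈ -21.957)
t + 1022 = -505/23 + 1022 = 23001/23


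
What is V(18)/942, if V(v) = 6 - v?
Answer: -2/157 ≈ -0.012739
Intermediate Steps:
V(18)/942 = (6 - 1*18)/942 = (6 - 18)*(1/942) = -12*1/942 = -2/157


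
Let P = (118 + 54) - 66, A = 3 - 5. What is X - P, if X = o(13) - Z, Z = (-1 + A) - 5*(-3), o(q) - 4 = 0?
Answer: -114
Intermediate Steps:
A = -2
o(q) = 4 (o(q) = 4 + 0 = 4)
Z = 12 (Z = (-1 - 2) - 5*(-3) = -3 + 15 = 12)
X = -8 (X = 4 - 1*12 = 4 - 12 = -8)
P = 106 (P = 172 - 66 = 106)
X - P = -8 - 1*106 = -8 - 106 = -114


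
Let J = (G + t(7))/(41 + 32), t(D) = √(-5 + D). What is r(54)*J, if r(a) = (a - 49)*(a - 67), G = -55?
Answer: 3575/73 - 65*√2/73 ≈ 47.713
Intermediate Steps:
r(a) = (-67 + a)*(-49 + a) (r(a) = (-49 + a)*(-67 + a) = (-67 + a)*(-49 + a))
J = -55/73 + √2/73 (J = (-55 + √(-5 + 7))/(41 + 32) = (-55 + √2)/73 = (-55 + √2)*(1/73) = -55/73 + √2/73 ≈ -0.73405)
r(54)*J = (3283 + 54² - 116*54)*(-55/73 + √2/73) = (3283 + 2916 - 6264)*(-55/73 + √2/73) = -65*(-55/73 + √2/73) = 3575/73 - 65*√2/73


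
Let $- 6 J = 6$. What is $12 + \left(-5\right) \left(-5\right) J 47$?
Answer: $-1163$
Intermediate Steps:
$J = -1$ ($J = \left(- \frac{1}{6}\right) 6 = -1$)
$12 + \left(-5\right) \left(-5\right) J 47 = 12 + \left(-5\right) \left(-5\right) \left(-1\right) 47 = 12 + 25 \left(-1\right) 47 = 12 - 1175 = -1163$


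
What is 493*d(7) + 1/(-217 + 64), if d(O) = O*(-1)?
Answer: -528004/153 ≈ -3451.0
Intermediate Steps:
d(O) = -O
493*d(7) + 1/(-217 + 64) = 493*(-1*7) + 1/(-217 + 64) = 493*(-7) + 1/(-153) = -3451 - 1/153 = -528004/153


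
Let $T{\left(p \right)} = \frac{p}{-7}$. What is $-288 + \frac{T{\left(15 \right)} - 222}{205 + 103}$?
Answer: $- \frac{622497}{2156} \approx -288.73$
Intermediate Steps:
$T{\left(p \right)} = - \frac{p}{7}$ ($T{\left(p \right)} = p \left(- \frac{1}{7}\right) = - \frac{p}{7}$)
$-288 + \frac{T{\left(15 \right)} - 222}{205 + 103} = -288 + \frac{\left(- \frac{1}{7}\right) 15 - 222}{205 + 103} = -288 + \frac{- \frac{15}{7} - 222}{308} = -288 - \frac{1569}{2156} = - \frac{622497}{2156}$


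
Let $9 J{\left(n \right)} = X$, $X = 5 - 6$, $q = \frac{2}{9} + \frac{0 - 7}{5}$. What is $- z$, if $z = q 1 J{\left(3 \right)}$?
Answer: $- \frac{53}{405} \approx -0.13086$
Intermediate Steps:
$q = - \frac{53}{45}$ ($q = 2 \cdot \frac{1}{9} + \left(0 - 7\right) \frac{1}{5} = \frac{2}{9} - \frac{7}{5} = - \frac{53}{45} \approx -1.1778$)
$X = -1$ ($X = 5 - 6 = -1$)
$J{\left(n \right)} = - \frac{1}{9}$ ($J{\left(n \right)} = \frac{1}{9} \left(-1\right) = - \frac{1}{9}$)
$z = \frac{53}{405}$ ($z = \left(- \frac{53}{45}\right) 1 \left(- \frac{1}{9}\right) = \left(- \frac{53}{45}\right) \left(- \frac{1}{9}\right) = \frac{53}{405} \approx 0.13086$)
$- z = \left(-1\right) \frac{53}{405} = - \frac{53}{405}$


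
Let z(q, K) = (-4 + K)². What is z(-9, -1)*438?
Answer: 10950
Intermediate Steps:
z(-9, -1)*438 = (-4 - 1)²*438 = (-5)²*438 = 25*438 = 10950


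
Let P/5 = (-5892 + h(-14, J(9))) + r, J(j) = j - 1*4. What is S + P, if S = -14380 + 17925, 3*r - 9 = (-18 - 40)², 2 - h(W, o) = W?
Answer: -60640/3 ≈ -20213.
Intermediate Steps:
J(j) = -4 + j (J(j) = j - 4 = -4 + j)
h(W, o) = 2 - W
r = 3373/3 (r = 3 + (-18 - 40)²/3 = 3 + (⅓)*(-58)² = 3 + (⅓)*3364 = 3 + 3364/3 = 3373/3 ≈ 1124.3)
P = -71275/3 (P = 5*((-5892 + (2 - 1*(-14))) + 3373/3) = 5*((-5892 + (2 + 14)) + 3373/3) = 5*((-5892 + 16) + 3373/3) = 5*(-5876 + 3373/3) = 5*(-14255/3) = -71275/3 ≈ -23758.)
S = 3545
S + P = 3545 - 71275/3 = -60640/3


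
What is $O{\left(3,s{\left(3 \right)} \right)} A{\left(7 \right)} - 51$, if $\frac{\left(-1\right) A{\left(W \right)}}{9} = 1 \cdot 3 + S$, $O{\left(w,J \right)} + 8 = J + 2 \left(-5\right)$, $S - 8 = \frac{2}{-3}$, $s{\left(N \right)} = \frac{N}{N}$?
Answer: $1530$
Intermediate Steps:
$s{\left(N \right)} = 1$
$S = \frac{22}{3}$ ($S = 8 + \frac{2}{-3} = 8 + 2 \left(- \frac{1}{3}\right) = 8 - \frac{2}{3} = \frac{22}{3} \approx 7.3333$)
$O{\left(w,J \right)} = -18 + J$ ($O{\left(w,J \right)} = -8 + \left(J + 2 \left(-5\right)\right) = -8 + \left(J - 10\right) = -8 + \left(-10 + J\right) = -18 + J$)
$A{\left(W \right)} = -93$ ($A{\left(W \right)} = - 9 \left(1 \cdot 3 + \frac{22}{3}\right) = - 9 \left(3 + \frac{22}{3}\right) = \left(-9\right) \frac{31}{3} = -93$)
$O{\left(3,s{\left(3 \right)} \right)} A{\left(7 \right)} - 51 = \left(-18 + 1\right) \left(-93\right) - 51 = \left(-17\right) \left(-93\right) - 51 = 1581 - 51 = 1530$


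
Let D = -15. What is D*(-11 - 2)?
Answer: 195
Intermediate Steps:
D*(-11 - 2) = -15*(-11 - 2) = -15*(-13) = 195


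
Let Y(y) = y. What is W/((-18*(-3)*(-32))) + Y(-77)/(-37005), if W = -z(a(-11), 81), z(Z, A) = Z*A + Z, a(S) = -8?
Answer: -502963/1332180 ≈ -0.37755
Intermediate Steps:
z(Z, A) = Z + A*Z (z(Z, A) = A*Z + Z = Z + A*Z)
W = 656 (W = -(-8)*(1 + 81) = -(-8)*82 = -1*(-656) = 656)
W/((-18*(-3)*(-32))) + Y(-77)/(-37005) = 656/((-18*(-3)*(-32))) - 77/(-37005) = 656/((54*(-32))) - 77*(-1/37005) = 656/(-1728) + 77/37005 = 656*(-1/1728) + 77/37005 = -41/108 + 77/37005 = -502963/1332180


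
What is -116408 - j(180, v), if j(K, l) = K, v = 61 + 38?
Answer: -116588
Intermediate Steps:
v = 99
-116408 - j(180, v) = -116408 - 1*180 = -116408 - 180 = -116588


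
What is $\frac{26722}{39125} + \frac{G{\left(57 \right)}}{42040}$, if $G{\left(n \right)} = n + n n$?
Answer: $\frac{125274013}{164481500} \approx 0.76163$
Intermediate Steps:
$G{\left(n \right)} = n + n^{2}$
$\frac{26722}{39125} + \frac{G{\left(57 \right)}}{42040} = \frac{26722}{39125} + \frac{57 \left(1 + 57\right)}{42040} = 26722 \cdot \frac{1}{39125} + 57 \cdot 58 \cdot \frac{1}{42040} = \frac{26722}{39125} + 3306 \cdot \frac{1}{42040} = \frac{26722}{39125} + \frac{1653}{21020} = \frac{125274013}{164481500}$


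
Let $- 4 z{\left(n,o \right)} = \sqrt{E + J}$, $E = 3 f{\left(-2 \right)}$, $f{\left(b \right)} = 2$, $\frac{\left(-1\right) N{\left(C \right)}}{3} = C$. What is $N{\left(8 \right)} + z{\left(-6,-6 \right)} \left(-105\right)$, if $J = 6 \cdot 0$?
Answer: $-24 + \frac{105 \sqrt{6}}{4} \approx 40.299$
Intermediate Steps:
$N{\left(C \right)} = - 3 C$
$J = 0$
$E = 6$ ($E = 3 \cdot 2 = 6$)
$z{\left(n,o \right)} = - \frac{\sqrt{6}}{4}$ ($z{\left(n,o \right)} = - \frac{\sqrt{6 + 0}}{4} = - \frac{\sqrt{6}}{4}$)
$N{\left(8 \right)} + z{\left(-6,-6 \right)} \left(-105\right) = \left(-3\right) 8 + - \frac{\sqrt{6}}{4} \left(-105\right) = -24 + \frac{105 \sqrt{6}}{4}$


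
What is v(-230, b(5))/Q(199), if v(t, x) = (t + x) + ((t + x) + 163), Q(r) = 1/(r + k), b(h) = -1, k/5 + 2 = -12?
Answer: -38571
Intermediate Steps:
k = -70 (k = -10 + 5*(-12) = -10 - 60 = -70)
Q(r) = 1/(-70 + r) (Q(r) = 1/(r - 70) = 1/(-70 + r))
v(t, x) = 163 + 2*t + 2*x (v(t, x) = (t + x) + (163 + t + x) = 163 + 2*t + 2*x)
v(-230, b(5))/Q(199) = (163 + 2*(-230) + 2*(-1))/(1/(-70 + 199)) = (163 - 460 - 2)/(1/129) = -299/1/129 = -299*129 = -38571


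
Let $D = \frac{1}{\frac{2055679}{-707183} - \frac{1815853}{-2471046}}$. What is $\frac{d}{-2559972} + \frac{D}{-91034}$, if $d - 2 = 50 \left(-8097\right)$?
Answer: $\frac{17486091828989849511577}{110566123498028100024435} \approx 0.15815$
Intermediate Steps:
$d = -404848$ ($d = 2 + 50 \left(-8097\right) = 2 - 404850 = -404848$)
$D = - \frac{1747481723418}{3795536998135}$ ($D = \frac{1}{2055679 \left(- \frac{1}{707183}\right) - - \frac{1815853}{2471046}} = \frac{1}{- \frac{2055679}{707183} + \frac{1815853}{2471046}} = \frac{1}{- \frac{3795536998135}{1747481723418}} = - \frac{1747481723418}{3795536998135} \approx -0.4604$)
$\frac{d}{-2559972} + \frac{D}{-91034} = - \frac{404848}{-2559972} - \frac{1747481723418}{3795536998135 \left(-91034\right)} = \left(-404848\right) \left(- \frac{1}{2559972}\right) - - \frac{873740861709}{172761457544110795} = \frac{101212}{639993} + \frac{873740861709}{172761457544110795} = \frac{17486091828989849511577}{110566123498028100024435}$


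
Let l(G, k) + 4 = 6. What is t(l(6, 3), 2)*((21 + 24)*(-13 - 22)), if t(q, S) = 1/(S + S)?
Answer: -1575/4 ≈ -393.75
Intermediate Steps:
l(G, k) = 2 (l(G, k) = -4 + 6 = 2)
t(q, S) = 1/(2*S)
t(l(6, 3), 2)*((21 + 24)*(-13 - 22)) = ((½)/2)*((21 + 24)*(-13 - 22)) = ((½)*(½))*(45*(-35)) = (¼)*(-1575) = -1575/4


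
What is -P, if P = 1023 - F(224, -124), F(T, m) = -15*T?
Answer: -4383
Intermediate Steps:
P = 4383 (P = 1023 - (-15)*224 = 1023 - 1*(-3360) = 1023 + 3360 = 4383)
-P = -1*4383 = -4383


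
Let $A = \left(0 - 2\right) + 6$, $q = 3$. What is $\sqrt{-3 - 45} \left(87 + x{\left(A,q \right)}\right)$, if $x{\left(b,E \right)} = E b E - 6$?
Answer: $468 i \sqrt{3} \approx 810.6 i$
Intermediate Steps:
$A = 4$ ($A = -2 + 6 = 4$)
$x{\left(b,E \right)} = -6 + b E^{2}$ ($x{\left(b,E \right)} = b E^{2} - 6 = -6 + b E^{2}$)
$\sqrt{-3 - 45} \left(87 + x{\left(A,q \right)}\right) = \sqrt{-3 - 45} \left(87 - \left(6 - 4 \cdot 3^{2}\right)\right) = \sqrt{-48} \left(87 + \left(-6 + 4 \cdot 9\right)\right) = 4 i \sqrt{3} \left(87 + \left(-6 + 36\right)\right) = 4 i \sqrt{3} \left(87 + 30\right) = 4 i \sqrt{3} \cdot 117 = 468 i \sqrt{3}$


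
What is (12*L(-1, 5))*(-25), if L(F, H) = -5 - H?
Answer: 3000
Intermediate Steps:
(12*L(-1, 5))*(-25) = (12*(-5 - 1*5))*(-25) = (12*(-5 - 5))*(-25) = (12*(-10))*(-25) = -120*(-25) = 3000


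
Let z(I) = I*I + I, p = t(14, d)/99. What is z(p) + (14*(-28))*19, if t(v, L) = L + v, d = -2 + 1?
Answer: -72996392/9801 ≈ -7447.9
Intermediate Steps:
d = -1
p = 13/99 (p = (-1 + 14)/99 = 13*(1/99) = 13/99 ≈ 0.13131)
z(I) = I + I² (z(I) = I² + I = I + I²)
z(p) + (14*(-28))*19 = 13*(1 + 13/99)/99 + (14*(-28))*19 = (13/99)*(112/99) - 392*19 = 1456/9801 - 7448 = -72996392/9801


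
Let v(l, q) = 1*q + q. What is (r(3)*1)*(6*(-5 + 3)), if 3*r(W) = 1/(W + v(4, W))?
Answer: -4/9 ≈ -0.44444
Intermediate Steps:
v(l, q) = 2*q (v(l, q) = q + q = 2*q)
r(W) = 1/(9*W) (r(W) = 1/(3*(W + 2*W)) = 1/(3*((3*W))) = (1/(3*W))/3 = 1/(9*W))
(r(3)*1)*(6*(-5 + 3)) = (((1/9)/3)*1)*(6*(-5 + 3)) = (((1/9)*(1/3))*1)*(6*(-2)) = ((1/27)*1)*(-12) = (1/27)*(-12) = -4/9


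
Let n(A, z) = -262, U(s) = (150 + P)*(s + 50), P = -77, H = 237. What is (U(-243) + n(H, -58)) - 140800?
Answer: -155151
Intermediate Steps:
U(s) = 3650 + 73*s (U(s) = (150 - 77)*(s + 50) = 73*(50 + s) = 3650 + 73*s)
(U(-243) + n(H, -58)) - 140800 = ((3650 + 73*(-243)) - 262) - 140800 = ((3650 - 17739) - 262) - 140800 = (-14089 - 262) - 140800 = -14351 - 140800 = -155151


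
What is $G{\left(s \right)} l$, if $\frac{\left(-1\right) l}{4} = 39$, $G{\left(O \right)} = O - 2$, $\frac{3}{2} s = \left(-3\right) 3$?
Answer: $1248$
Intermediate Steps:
$s = -6$ ($s = \frac{2 \left(\left(-3\right) 3\right)}{3} = \frac{2}{3} \left(-9\right) = -6$)
$G{\left(O \right)} = -2 + O$
$l = -156$ ($l = \left(-4\right) 39 = -156$)
$G{\left(s \right)} l = \left(-2 - 6\right) \left(-156\right) = \left(-8\right) \left(-156\right) = 1248$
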